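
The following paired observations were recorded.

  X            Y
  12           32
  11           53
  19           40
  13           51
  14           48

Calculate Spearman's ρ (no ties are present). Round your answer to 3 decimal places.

Rank X: 2, 1, 5, 3, 4
Rank Y: 1, 5, 2, 4, 3
d = rank(X) − rank(Y): 1, -4, 3, -1, 1; Σd² = 28
ρ = 1 − 6Σd² / [n(n²−1)] = 1 − 6×28 / (5×24) = 1 − 168/120 ≈ -0.400

-0.400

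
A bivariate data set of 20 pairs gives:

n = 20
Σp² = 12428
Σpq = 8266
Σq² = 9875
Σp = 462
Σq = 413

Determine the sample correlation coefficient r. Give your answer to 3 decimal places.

r = (nΣpq − ΣpΣq) / √[(nΣp² − (Σp)²)(nΣq² − (Σq)²)]
Numerator: 20×8266 − 462×413 = -25486
Denominator: √[(248560 − 213444)(197500 − 170569)] = √[35116 × 26931] = 30752.3820
r = -25486 / 30752.3820 ≈ -0.829

-0.829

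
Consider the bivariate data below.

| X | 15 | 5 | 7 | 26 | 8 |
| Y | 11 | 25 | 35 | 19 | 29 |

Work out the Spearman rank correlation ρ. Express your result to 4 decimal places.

-0.6000

Rank X: 4, 1, 2, 5, 3
Rank Y: 1, 3, 5, 2, 4
d = rank(X) − rank(Y): 3, -2, -3, 3, -1; Σd² = 32
ρ = 1 − 6Σd² / [n(n²−1)] = 1 − 6×32 / (5×24) = 1 − 192/120 ≈ -0.6000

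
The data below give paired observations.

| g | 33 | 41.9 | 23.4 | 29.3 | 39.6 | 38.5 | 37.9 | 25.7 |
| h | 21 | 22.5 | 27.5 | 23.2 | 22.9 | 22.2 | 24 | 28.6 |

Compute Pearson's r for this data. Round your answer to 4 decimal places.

-0.7359

n = 8, Σg = 269.3, Σh = 191.9, Σg² = 9397.97, Σh² = 4652.95, Σgh = 6365.17
nΣgh − ΣgΣh = 50921.36 − 51678.67 = -757.31
nΣg² − (Σg)² = 75183.76 − 72522.49 = 2661.27; nΣh² − (Σh)² = 37223.6 − 36825.61 = 397.99
r = -757.31 / √(2661.27 × 397.99) = -757.31 / 1029.1544 ≈ -0.7359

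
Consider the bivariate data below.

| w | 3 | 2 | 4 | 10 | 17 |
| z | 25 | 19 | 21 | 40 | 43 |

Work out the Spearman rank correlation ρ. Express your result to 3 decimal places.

0.900

Rank w: 2, 1, 3, 4, 5
Rank z: 3, 1, 2, 4, 5
d = rank(w) − rank(z): -1, 0, 1, 0, 0; Σd² = 2
ρ = 1 − 6Σd² / [n(n²−1)] = 1 − 6×2 / (5×24) = 1 − 12/120 ≈ 0.900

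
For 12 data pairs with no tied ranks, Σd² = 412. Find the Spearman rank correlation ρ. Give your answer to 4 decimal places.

ρ = 1 − 6Σd² / [n(n²−1)] = 1 − 6×412 / (12×143)
  = 1 − 2472/1716 = 1 − 1.44056 ≈ -0.4406

-0.4406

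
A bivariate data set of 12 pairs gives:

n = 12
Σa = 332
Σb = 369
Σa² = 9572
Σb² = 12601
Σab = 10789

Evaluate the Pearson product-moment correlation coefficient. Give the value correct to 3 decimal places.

0.833

r = (nΣab − ΣaΣb) / √[(nΣa² − (Σa)²)(nΣb² − (Σb)²)]
Numerator: 12×10789 − 332×369 = 6960
Denominator: √[(114864 − 110224)(151212 − 136161)] = √[4640 × 15051] = 8356.8319
r = 6960 / 8356.8319 ≈ 0.833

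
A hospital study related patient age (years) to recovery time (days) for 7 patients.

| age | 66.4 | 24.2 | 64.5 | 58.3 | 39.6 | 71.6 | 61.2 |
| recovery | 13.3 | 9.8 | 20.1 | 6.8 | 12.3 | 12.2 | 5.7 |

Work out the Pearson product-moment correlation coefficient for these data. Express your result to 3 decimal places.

n = 7, Σx = 385.8, Σy = 80.2, Σx² = 22993.9, Σy² = 1055.8, Σxy = 4522.61
nΣxy − ΣxΣy = 31658.27 − 30941.16 = 717.11
nΣx² − (Σx)² = 160957.3 − 148841.64 = 12115.66; nΣy² − (Σy)² = 7390.6 − 6432.04 = 958.56
r = 717.11 / √(12115.66 × 958.56) = 717.11 / 3407.8713 ≈ 0.210

0.210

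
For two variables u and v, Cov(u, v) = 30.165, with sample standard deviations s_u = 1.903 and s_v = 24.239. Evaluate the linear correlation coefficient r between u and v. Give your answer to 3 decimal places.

0.654

r = Cov(u,v) / (s_u · s_v) = 30.165 / (1.903 × 24.239)
  = 30.165 / 46.1268 ≈ 0.654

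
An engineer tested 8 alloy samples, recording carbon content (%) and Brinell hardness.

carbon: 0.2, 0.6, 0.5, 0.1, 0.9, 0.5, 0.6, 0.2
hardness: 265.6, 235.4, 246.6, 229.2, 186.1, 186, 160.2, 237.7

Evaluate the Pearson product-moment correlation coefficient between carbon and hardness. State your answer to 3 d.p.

-0.607

n = 8, Σx = 3.6, Σy = 1746.8, Σx² = 2.12, Σy² = 390695.26, Σxy = 744.73
nΣxy − ΣxΣy = 5957.84 − 6288.48 = -330.64
nΣx² − (Σx)² = 16.96 − 12.96 = 4; nΣy² − (Σy)² = 3125562.08 − 3051310.24 = 74251.84
r = -330.64 / √(4 × 74251.84) = -330.64 / 544.9838 ≈ -0.607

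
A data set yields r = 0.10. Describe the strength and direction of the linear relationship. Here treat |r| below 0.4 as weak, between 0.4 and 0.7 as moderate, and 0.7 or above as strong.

r = 0.10 > 0 so the relationship is positive.
|r| = 0.10, which falls in the weak range.

weak positive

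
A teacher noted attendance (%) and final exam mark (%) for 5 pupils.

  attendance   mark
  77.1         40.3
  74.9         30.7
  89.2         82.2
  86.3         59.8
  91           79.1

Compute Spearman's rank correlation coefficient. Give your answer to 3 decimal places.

Rank attendance: 2, 1, 4, 3, 5
Rank mark: 2, 1, 5, 3, 4
d = rank(attendance) − rank(mark): 0, 0, -1, 0, 1; Σd² = 2
ρ = 1 − 6Σd² / [n(n²−1)] = 1 − 6×2 / (5×24) = 1 − 12/120 ≈ 0.900

0.900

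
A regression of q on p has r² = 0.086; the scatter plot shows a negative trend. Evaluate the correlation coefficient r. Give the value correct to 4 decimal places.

|r| = √0.086 = 0.2933
The association is negative, so r = −0.2933.

-0.2933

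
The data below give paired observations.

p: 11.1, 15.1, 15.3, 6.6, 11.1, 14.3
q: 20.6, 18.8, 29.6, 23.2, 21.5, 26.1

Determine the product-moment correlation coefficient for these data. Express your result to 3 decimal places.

n = 6, Σp = 73.5, Σq = 139.8, Σp² = 956.57, Σq² = 3335.66, Σpq = 1730.42
nΣpq − ΣpΣq = 10382.52 − 10275.3 = 107.22
nΣp² − (Σp)² = 5739.42 − 5402.25 = 337.17; nΣq² − (Σq)² = 20013.96 − 19544.04 = 469.92
r = 107.22 / √(337.17 × 469.92) = 107.22 / 398.0489 ≈ 0.269

0.269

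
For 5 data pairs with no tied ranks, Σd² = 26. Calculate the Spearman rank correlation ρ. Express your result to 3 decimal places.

-0.300

ρ = 1 − 6Σd² / [n(n²−1)] = 1 − 6×26 / (5×24)
  = 1 − 156/120 = 1 − 1.3000 ≈ -0.300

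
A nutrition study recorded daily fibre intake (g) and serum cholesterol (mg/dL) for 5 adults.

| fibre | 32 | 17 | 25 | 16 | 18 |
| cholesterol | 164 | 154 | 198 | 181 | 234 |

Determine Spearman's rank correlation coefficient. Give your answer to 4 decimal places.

0.1000

Rank fibre: 5, 2, 4, 1, 3
Rank cholesterol: 2, 1, 4, 3, 5
d = rank(fibre) − rank(cholesterol): 3, 1, 0, -2, -2; Σd² = 18
ρ = 1 − 6Σd² / [n(n²−1)] = 1 − 6×18 / (5×24) = 1 − 108/120 ≈ 0.1000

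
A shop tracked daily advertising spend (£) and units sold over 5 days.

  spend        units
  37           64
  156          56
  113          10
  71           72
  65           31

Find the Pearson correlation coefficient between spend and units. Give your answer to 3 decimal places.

-0.259

n = 5, Σx = 442, Σy = 233, Σx² = 47740, Σy² = 13477, Σxy = 19361
nΣxy − ΣxΣy = 96805 − 102986 = -6181
nΣx² − (Σx)² = 238700 − 195364 = 43336; nΣy² − (Σy)² = 67385 − 54289 = 13096
r = -6181 / √(43336 × 13096) = -6181 / 23822.8516 ≈ -0.259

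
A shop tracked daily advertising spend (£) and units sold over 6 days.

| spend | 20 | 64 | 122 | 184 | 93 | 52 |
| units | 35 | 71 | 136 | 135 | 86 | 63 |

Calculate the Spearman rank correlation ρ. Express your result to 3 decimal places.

Rank spend: 1, 3, 5, 6, 4, 2
Rank units: 1, 3, 6, 5, 4, 2
d = rank(spend) − rank(units): 0, 0, -1, 1, 0, 0; Σd² = 2
ρ = 1 − 6Σd² / [n(n²−1)] = 1 − 6×2 / (6×35) = 1 − 12/210 ≈ 0.943

0.943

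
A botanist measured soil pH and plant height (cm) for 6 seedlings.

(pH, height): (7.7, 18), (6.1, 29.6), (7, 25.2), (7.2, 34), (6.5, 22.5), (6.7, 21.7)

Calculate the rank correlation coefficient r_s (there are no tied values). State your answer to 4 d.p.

Rank pH: 6, 1, 4, 5, 2, 3
Rank height: 1, 5, 4, 6, 3, 2
d = rank(pH) − rank(height): 5, -4, 0, -1, -1, 1; Σd² = 44
ρ = 1 − 6Σd² / [n(n²−1)] = 1 − 6×44 / (6×35) = 1 − 264/210 ≈ -0.2571

-0.2571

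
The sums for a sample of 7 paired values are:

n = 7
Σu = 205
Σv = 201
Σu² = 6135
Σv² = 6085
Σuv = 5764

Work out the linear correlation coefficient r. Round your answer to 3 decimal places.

-0.603

r = (nΣuv − ΣuΣv) / √[(nΣu² − (Σu)²)(nΣv² − (Σv)²)]
Numerator: 7×5764 − 205×201 = -857
Denominator: √[(42945 − 42025)(42595 − 40401)] = √[920 × 2194] = 1420.7322
r = -857 / 1420.7322 ≈ -0.603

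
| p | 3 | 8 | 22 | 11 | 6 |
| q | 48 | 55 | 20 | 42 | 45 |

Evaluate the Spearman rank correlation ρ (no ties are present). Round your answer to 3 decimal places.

Rank p: 1, 3, 5, 4, 2
Rank q: 4, 5, 1, 2, 3
d = rank(p) − rank(q): -3, -2, 4, 2, -1; Σd² = 34
ρ = 1 − 6Σd² / [n(n²−1)] = 1 − 6×34 / (5×24) = 1 − 204/120 ≈ -0.700

-0.700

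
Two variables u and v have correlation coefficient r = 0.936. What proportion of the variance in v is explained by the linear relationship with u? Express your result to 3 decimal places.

0.876

r² = (0.936)² = 0.876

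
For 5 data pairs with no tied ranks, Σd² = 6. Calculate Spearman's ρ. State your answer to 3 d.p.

0.700

ρ = 1 − 6Σd² / [n(n²−1)] = 1 − 6×6 / (5×24)
  = 1 − 36/120 = 1 − 0.3000 ≈ 0.700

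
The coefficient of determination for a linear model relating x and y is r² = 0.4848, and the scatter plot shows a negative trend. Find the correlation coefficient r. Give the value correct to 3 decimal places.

-0.696

|r| = √0.4848 = 0.696
The association is negative, so r = −0.696.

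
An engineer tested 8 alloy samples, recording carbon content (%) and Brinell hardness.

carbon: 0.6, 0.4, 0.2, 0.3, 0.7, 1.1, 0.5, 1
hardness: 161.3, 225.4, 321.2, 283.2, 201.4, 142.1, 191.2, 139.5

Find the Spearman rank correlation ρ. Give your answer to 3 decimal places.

Rank carbon: 5, 3, 1, 2, 6, 8, 4, 7
Rank hardness: 3, 6, 8, 7, 5, 2, 4, 1
d = rank(carbon) − rank(hardness): 2, -3, -7, -5, 1, 6, 0, 6; Σd² = 160
ρ = 1 − 6Σd² / [n(n²−1)] = 1 − 6×160 / (8×63) = 1 − 960/504 ≈ -0.905

-0.905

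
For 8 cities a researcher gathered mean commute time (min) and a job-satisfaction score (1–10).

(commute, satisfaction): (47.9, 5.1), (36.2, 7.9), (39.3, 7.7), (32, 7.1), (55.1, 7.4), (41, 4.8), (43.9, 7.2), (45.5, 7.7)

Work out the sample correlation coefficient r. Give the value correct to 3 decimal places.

-0.137

n = 8, Σx = 340.9, Σy = 54.9, Σx² = 14887.81, Σy² = 387.05, Σxy = 2331.05
nΣxy − ΣxΣy = 18648.4 − 18715.41 = -67.01
nΣx² − (Σx)² = 119102.48 − 116212.81 = 2889.67; nΣy² − (Σy)² = 3096.4 − 3014.01 = 82.39
r = -67.01 / √(2889.67 × 82.39) = -67.01 / 487.9343 ≈ -0.137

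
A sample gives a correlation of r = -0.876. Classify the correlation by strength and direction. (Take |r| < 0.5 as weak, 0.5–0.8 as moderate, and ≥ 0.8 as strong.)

r = -0.876 < 0 so the relationship is negative.
|r| = 0.876, which falls in the strong range.

strong negative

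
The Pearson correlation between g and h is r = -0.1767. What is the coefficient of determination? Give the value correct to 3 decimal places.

r² = (-0.1767)² = 0.031

0.031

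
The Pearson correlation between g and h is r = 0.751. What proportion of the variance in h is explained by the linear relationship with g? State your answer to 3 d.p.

0.564

r² = (0.751)² = 0.564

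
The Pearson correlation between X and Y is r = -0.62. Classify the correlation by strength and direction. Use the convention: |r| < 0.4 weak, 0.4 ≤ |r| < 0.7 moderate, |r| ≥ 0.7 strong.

r = -0.62 < 0 so the relationship is negative.
|r| = 0.62, which falls in the moderate range.

moderate negative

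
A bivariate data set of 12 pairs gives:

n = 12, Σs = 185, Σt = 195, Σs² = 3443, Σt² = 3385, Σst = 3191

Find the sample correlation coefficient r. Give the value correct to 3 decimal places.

r = (nΣst − ΣsΣt) / √[(nΣs² − (Σs)²)(nΣt² − (Σt)²)]
Numerator: 12×3191 − 185×195 = 2217
Denominator: √[(41316 − 34225)(40620 − 38025)] = √[7091 × 2595] = 4289.6556
r = 2217 / 4289.6556 ≈ 0.517

0.517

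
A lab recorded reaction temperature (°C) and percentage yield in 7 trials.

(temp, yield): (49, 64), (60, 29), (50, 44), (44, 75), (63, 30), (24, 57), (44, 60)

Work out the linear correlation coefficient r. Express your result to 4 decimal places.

n = 7, Σx = 334, Σy = 359, Σx² = 16918, Σy² = 20247, Σxy = 16274
nΣxy − ΣxΣy = 113918 − 119906 = -5988
nΣx² − (Σx)² = 118426 − 111556 = 6870; nΣy² − (Σy)² = 141729 − 128881 = 12848
r = -5988 / √(6870 × 12848) = -5988 / 9394.9859 ≈ -0.6374

-0.6374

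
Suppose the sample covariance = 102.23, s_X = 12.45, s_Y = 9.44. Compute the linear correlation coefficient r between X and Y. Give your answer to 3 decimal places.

0.870

r = Cov(X,Y) / (s_X · s_Y) = 102.23 / (12.45 × 9.44)
  = 102.23 / 117.5280 ≈ 0.870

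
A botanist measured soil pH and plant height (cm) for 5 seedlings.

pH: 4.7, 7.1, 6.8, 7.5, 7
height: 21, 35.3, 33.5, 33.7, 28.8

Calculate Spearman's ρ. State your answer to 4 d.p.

0.8000

Rank pH: 1, 4, 2, 5, 3
Rank height: 1, 5, 3, 4, 2
d = rank(pH) − rank(height): 0, -1, -1, 1, 1; Σd² = 4
ρ = 1 − 6Σd² / [n(n²−1)] = 1 − 6×4 / (5×24) = 1 − 24/120 ≈ 0.8000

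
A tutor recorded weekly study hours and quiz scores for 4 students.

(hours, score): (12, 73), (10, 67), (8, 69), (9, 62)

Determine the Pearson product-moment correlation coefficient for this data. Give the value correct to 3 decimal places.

0.587

n = 4, Σx = 39, Σy = 271, Σx² = 389, Σy² = 18423, Σxy = 2656
nΣxy − ΣxΣy = 10624 − 10569 = 55
nΣx² − (Σx)² = 1556 − 1521 = 35; nΣy² − (Σy)² = 73692 − 73441 = 251
r = 55 / √(35 × 251) = 55 / 93.7283 ≈ 0.587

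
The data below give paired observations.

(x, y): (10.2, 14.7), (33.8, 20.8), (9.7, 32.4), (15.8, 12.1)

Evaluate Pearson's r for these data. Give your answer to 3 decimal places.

-0.103

n = 4, Σx = 69.5, Σy = 80, Σx² = 1590.21, Σy² = 1844.9, Σxy = 1358.44
nΣxy − ΣxΣy = 5433.76 − 5560 = -126.24
nΣx² − (Σx)² = 6360.84 − 4830.25 = 1530.59; nΣy² − (Σy)² = 7379.6 − 6400 = 979.6
r = -126.24 / √(1530.59 × 979.6) = -126.24 / 1224.4860 ≈ -0.103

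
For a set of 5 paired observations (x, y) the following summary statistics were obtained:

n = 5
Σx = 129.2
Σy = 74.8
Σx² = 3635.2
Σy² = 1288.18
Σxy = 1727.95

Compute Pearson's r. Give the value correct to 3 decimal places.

r = (nΣxy − ΣxΣy) / √[(nΣx² − (Σx)²)(nΣy² − (Σy)²)]
Numerator: 5×1727.95 − 129.2×74.8 = -1024.41
Denominator: √[(18176 − 16692.64)(6440.9 − 5595.04)] = √[1483.36 × 845.86] = 1120.1406
r = -1024.41 / 1120.1406 ≈ -0.915

-0.915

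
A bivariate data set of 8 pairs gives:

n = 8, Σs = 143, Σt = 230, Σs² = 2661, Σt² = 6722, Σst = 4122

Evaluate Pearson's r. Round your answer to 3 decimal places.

0.100

r = (nΣst − ΣsΣt) / √[(nΣs² − (Σs)²)(nΣt² − (Σt)²)]
Numerator: 8×4122 − 143×230 = 86
Denominator: √[(21288 − 20449)(53776 − 52900)] = √[839 × 876] = 857.3004
r = 86 / 857.3004 ≈ 0.100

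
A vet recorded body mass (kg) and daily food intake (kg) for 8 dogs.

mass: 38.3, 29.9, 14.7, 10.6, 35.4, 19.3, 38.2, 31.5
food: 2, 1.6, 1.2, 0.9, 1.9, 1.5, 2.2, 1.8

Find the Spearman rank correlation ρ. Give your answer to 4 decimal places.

Rank mass: 8, 4, 2, 1, 6, 3, 7, 5
Rank food: 7, 4, 2, 1, 6, 3, 8, 5
d = rank(mass) − rank(food): 1, 0, 0, 0, 0, 0, -1, 0; Σd² = 2
ρ = 1 − 6Σd² / [n(n²−1)] = 1 − 6×2 / (8×63) = 1 − 12/504 ≈ 0.9762

0.9762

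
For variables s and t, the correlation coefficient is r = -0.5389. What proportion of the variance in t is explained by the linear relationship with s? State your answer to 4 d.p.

r² = (-0.5389)² = 0.2904

0.2904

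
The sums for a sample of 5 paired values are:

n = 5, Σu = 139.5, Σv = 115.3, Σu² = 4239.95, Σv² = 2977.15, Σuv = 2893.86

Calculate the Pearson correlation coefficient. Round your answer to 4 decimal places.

-0.9706

r = (nΣuv − ΣuΣv) / √[(nΣu² − (Σu)²)(nΣv² − (Σv)²)]
Numerator: 5×2893.86 − 139.5×115.3 = -1615.05
Denominator: √[(21199.75 − 19460.25)(14885.75 − 13294.09)] = √[1739.5 × 1591.66] = 1663.9389
r = -1615.05 / 1663.9389 ≈ -0.9706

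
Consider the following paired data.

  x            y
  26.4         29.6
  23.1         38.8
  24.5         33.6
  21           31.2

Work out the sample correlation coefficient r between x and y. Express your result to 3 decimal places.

n = 4, Σx = 95, Σy = 133.2, Σx² = 2271.82, Σy² = 4484, Σxy = 3156.12
nΣxy − ΣxΣy = 12624.48 − 12654 = -29.52
nΣx² − (Σx)² = 9087.28 − 9025 = 62.28; nΣy² − (Σy)² = 17936 − 17742.24 = 193.76
r = -29.52 / √(62.28 × 193.76) = -29.52 / 109.8516 ≈ -0.269

-0.269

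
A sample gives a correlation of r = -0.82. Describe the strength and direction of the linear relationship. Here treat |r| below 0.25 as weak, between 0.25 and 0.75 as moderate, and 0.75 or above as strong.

strong negative

r = -0.82 < 0 so the relationship is negative.
|r| = 0.82, which falls in the strong range.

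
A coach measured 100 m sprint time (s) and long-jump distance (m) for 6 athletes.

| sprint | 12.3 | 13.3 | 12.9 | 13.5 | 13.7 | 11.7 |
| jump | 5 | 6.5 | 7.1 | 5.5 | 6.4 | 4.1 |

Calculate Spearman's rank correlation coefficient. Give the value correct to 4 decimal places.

0.4857

Rank sprint: 2, 4, 3, 5, 6, 1
Rank jump: 2, 5, 6, 3, 4, 1
d = rank(sprint) − rank(jump): 0, -1, -3, 2, 2, 0; Σd² = 18
ρ = 1 − 6Σd² / [n(n²−1)] = 1 − 6×18 / (6×35) = 1 − 108/210 ≈ 0.4857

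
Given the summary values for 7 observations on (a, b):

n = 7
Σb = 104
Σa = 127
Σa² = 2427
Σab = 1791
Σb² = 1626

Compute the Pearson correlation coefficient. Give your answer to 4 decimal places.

-0.9618

r = (nΣab − ΣaΣb) / √[(nΣa² − (Σa)²)(nΣb² − (Σb)²)]
Numerator: 7×1791 − 127×104 = -671
Denominator: √[(16989 − 16129)(11382 − 10816)] = √[860 × 566] = 697.6819
r = -671 / 697.6819 ≈ -0.9618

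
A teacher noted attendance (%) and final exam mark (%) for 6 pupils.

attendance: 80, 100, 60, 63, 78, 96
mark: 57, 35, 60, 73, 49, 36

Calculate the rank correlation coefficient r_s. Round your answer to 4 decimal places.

Rank attendance: 4, 6, 1, 2, 3, 5
Rank mark: 4, 1, 5, 6, 3, 2
d = rank(attendance) − rank(mark): 0, 5, -4, -4, 0, 3; Σd² = 66
ρ = 1 − 6Σd² / [n(n²−1)] = 1 − 6×66 / (6×35) = 1 − 396/210 ≈ -0.8857

-0.8857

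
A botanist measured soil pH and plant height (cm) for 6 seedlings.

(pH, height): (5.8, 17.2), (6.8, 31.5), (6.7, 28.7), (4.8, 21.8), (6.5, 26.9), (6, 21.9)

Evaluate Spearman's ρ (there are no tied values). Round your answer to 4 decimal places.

0.9429

Rank pH: 2, 6, 5, 1, 4, 3
Rank height: 1, 6, 5, 2, 4, 3
d = rank(pH) − rank(height): 1, 0, 0, -1, 0, 0; Σd² = 2
ρ = 1 − 6Σd² / [n(n²−1)] = 1 − 6×2 / (6×35) = 1 − 12/210 ≈ 0.9429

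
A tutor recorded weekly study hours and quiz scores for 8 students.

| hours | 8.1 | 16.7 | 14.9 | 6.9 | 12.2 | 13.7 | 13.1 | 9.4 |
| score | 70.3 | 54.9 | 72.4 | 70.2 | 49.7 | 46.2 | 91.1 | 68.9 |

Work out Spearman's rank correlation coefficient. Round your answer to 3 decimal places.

Rank hours: 2, 8, 7, 1, 4, 6, 5, 3
Rank score: 6, 3, 7, 5, 2, 1, 8, 4
d = rank(hours) − rank(score): -4, 5, 0, -4, 2, 5, -3, -1; Σd² = 96
ρ = 1 − 6Σd² / [n(n²−1)] = 1 − 6×96 / (8×63) = 1 − 576/504 ≈ -0.143

-0.143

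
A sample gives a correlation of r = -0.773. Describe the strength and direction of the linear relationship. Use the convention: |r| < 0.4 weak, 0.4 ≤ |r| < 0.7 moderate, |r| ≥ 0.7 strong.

strong negative

r = -0.773 < 0 so the relationship is negative.
|r| = 0.773, which falls in the strong range.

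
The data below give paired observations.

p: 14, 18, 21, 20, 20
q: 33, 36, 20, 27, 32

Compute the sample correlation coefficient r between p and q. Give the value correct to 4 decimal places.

-0.6111

n = 5, Σp = 93, Σq = 148, Σp² = 1761, Σq² = 4538, Σpq = 2710
nΣpq − ΣpΣq = 13550 − 13764 = -214
nΣp² − (Σp)² = 8805 − 8649 = 156; nΣq² − (Σq)² = 22690 − 21904 = 786
r = -214 / √(156 × 786) = -214 / 350.1657 ≈ -0.6111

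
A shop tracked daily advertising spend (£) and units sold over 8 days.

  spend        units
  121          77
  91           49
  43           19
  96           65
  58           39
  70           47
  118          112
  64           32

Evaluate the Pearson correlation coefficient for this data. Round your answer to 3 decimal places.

n = 8, Σx = 661, Σy = 440, Σx² = 60271, Σy² = 30214, Σxy = 41649
nΣxy − ΣxΣy = 333192 − 290840 = 42352
nΣx² − (Σx)² = 482168 − 436921 = 45247; nΣy² − (Σy)² = 241712 − 193600 = 48112
r = 42352 / √(45247 × 48112) = 42352 / 46657.5146 ≈ 0.908

0.908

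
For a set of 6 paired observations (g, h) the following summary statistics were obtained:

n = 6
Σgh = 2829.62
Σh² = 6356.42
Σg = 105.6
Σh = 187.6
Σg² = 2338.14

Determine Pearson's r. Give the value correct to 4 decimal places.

r = (nΣgh − ΣgΣh) / √[(nΣg² − (Σg)²)(nΣh² − (Σh)²)]
Numerator: 6×2829.62 − 105.6×187.6 = -2832.84
Denominator: √[(14028.84 − 11151.36)(38138.52 − 35193.76)] = √[2877.48 × 2944.76] = 2910.9256
r = -2832.84 / 2910.9256 ≈ -0.9732

-0.9732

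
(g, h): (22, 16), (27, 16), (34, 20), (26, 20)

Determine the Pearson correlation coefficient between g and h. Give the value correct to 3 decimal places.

0.636

n = 4, Σg = 109, Σh = 72, Σg² = 3045, Σh² = 1312, Σgh = 1984
nΣgh − ΣgΣh = 7936 − 7848 = 88
nΣg² − (Σg)² = 12180 − 11881 = 299; nΣh² − (Σh)² = 5248 − 5184 = 64
r = 88 / √(299 × 64) = 88 / 138.3329 ≈ 0.636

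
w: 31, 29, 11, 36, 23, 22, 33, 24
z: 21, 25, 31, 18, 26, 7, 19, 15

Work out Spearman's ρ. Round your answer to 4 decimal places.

-0.2619

Rank w: 6, 5, 1, 8, 3, 2, 7, 4
Rank z: 5, 6, 8, 3, 7, 1, 4, 2
d = rank(w) − rank(z): 1, -1, -7, 5, -4, 1, 3, 2; Σd² = 106
ρ = 1 − 6Σd² / [n(n²−1)] = 1 − 6×106 / (8×63) = 1 − 636/504 ≈ -0.2619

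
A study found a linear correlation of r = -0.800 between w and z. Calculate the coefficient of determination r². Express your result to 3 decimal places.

0.640

r² = (-0.800)² = 0.640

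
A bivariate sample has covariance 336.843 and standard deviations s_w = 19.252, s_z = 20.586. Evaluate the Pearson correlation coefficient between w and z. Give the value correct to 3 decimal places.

r = Cov(w,z) / (s_w · s_z) = 336.843 / (19.252 × 20.586)
  = 336.843 / 396.3217 ≈ 0.850

0.850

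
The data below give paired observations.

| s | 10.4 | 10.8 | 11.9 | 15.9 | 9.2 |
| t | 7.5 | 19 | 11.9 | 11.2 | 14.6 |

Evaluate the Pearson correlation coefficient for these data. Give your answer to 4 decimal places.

n = 5, Σs = 58.2, Σt = 64.2, Σs² = 703.86, Σt² = 897.46, Σst = 737.21
nΣst − ΣsΣt = 3686.05 − 3736.44 = -50.39
nΣs² − (Σs)² = 3519.3 − 3387.24 = 132.06; nΣt² − (Σt)² = 4487.3 − 4121.64 = 365.66
r = -50.39 / √(132.06 × 365.66) = -50.39 / 219.7477 ≈ -0.2293

-0.2293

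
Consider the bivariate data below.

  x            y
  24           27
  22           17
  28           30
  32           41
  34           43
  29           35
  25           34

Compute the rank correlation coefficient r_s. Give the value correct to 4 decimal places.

0.9643

Rank x: 2, 1, 4, 6, 7, 5, 3
Rank y: 2, 1, 3, 6, 7, 5, 4
d = rank(x) − rank(y): 0, 0, 1, 0, 0, 0, -1; Σd² = 2
ρ = 1 − 6Σd² / [n(n²−1)] = 1 − 6×2 / (7×48) = 1 − 12/336 ≈ 0.9643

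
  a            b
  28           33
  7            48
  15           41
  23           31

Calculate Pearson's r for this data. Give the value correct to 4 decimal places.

n = 4, Σa = 73, Σb = 153, Σa² = 1587, Σb² = 6035, Σab = 2588
nΣab − ΣaΣb = 10352 − 11169 = -817
nΣa² − (Σa)² = 6348 − 5329 = 1019; nΣb² − (Σb)² = 24140 − 23409 = 731
r = -817 / √(1019 × 731) = -817 / 863.0695 ≈ -0.9466

-0.9466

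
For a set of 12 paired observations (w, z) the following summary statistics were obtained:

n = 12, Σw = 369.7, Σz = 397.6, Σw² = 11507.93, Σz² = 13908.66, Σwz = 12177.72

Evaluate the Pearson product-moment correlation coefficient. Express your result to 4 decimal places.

r = (nΣwz − ΣwΣz) / √[(nΣw² − (Σw)²)(nΣz² − (Σz)²)]
Numerator: 12×12177.72 − 369.7×397.6 = -860.08
Denominator: √[(138095.16 − 136678.09)(166903.92 − 158085.76)] = √[1417.07 × 8818.16] = 3534.9611
r = -860.08 / 3534.9611 ≈ -0.2433

-0.2433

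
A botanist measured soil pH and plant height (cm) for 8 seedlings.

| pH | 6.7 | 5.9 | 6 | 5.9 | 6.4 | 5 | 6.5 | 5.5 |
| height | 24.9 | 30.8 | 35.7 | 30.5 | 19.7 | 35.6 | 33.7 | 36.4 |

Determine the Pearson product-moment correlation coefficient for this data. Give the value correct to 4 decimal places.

-0.6370

n = 8, Σx = 47.9, Σy = 247.3, Σx² = 288.97, Σy² = 7889.49, Σxy = 1466.03
nΣxy − ΣxΣy = 11728.24 − 11845.67 = -117.43
nΣx² − (Σx)² = 2311.76 − 2294.41 = 17.35; nΣy² − (Σy)² = 63115.92 − 61157.29 = 1958.63
r = -117.43 / √(17.35 × 1958.63) = -117.43 / 184.3427 ≈ -0.6370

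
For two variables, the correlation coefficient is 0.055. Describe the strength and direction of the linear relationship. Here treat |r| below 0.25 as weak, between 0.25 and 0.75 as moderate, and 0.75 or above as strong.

weak positive

r = 0.055 > 0 so the relationship is positive.
|r| = 0.055, which falls in the weak range.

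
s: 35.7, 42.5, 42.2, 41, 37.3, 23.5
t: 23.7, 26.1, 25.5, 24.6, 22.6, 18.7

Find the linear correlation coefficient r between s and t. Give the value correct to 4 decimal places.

n = 6, Σs = 222.2, Σt = 141.2, Σs² = 8486.12, Σt² = 3358.76, Σst = 5322.47
nΣst − ΣsΣt = 31934.82 − 31374.64 = 560.18
nΣs² − (Σs)² = 50916.72 − 49372.84 = 1543.88; nΣt² − (Σt)² = 20152.56 − 19937.44 = 215.12
r = 560.18 / √(1543.88 × 215.12) = 560.18 / 576.2981 ≈ 0.9720

0.9720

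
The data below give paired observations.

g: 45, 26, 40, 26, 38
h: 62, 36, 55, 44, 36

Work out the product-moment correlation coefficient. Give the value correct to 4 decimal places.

n = 5, Σg = 175, Σh = 233, Σg² = 6421, Σh² = 11397, Σgh = 8438
nΣgh − ΣgΣh = 42190 − 40775 = 1415
nΣg² − (Σg)² = 32105 − 30625 = 1480; nΣh² − (Σh)² = 56985 − 54289 = 2696
r = 1415 / √(1480 × 2696) = 1415 / 1997.5185 ≈ 0.7084

0.7084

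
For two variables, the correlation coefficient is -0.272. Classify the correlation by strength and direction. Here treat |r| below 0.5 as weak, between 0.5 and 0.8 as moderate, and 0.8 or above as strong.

r = -0.272 < 0 so the relationship is negative.
|r| = 0.272, which falls in the weak range.

weak negative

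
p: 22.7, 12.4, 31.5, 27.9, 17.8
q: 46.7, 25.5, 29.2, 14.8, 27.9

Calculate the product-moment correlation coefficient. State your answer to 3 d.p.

n = 5, Σp = 112.3, Σq = 144.1, Σp² = 2756.55, Σq² = 4681.23, Σpq = 3205.63
nΣpq − ΣpΣq = 16028.15 − 16182.43 = -154.28
nΣp² − (Σp)² = 13782.75 − 12611.29 = 1171.46; nΣq² − (Σq)² = 23406.15 − 20764.81 = 2641.34
r = -154.28 / √(1171.46 × 2641.34) = -154.28 / 1759.0407 ≈ -0.088

-0.088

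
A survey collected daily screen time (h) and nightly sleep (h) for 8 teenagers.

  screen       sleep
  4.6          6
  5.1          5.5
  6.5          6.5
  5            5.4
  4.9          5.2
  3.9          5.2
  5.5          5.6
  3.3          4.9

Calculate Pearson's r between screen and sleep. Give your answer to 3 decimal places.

0.805

n = 8, Σx = 38.8, Σy = 44.3, Σx² = 194.78, Σy² = 247.11, Σxy = 217.63
nΣxy − ΣxΣy = 1741.04 − 1718.84 = 22.2
nΣx² − (Σx)² = 1558.24 − 1505.44 = 52.8; nΣy² − (Σy)² = 1976.88 − 1962.49 = 14.39
r = 22.2 / √(52.8 × 14.39) = 22.2 / 27.5643 ≈ 0.805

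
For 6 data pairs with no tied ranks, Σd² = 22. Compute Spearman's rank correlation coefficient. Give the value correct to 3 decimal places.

0.371

ρ = 1 − 6Σd² / [n(n²−1)] = 1 − 6×22 / (6×35)
  = 1 − 132/210 = 1 − 0.6286 ≈ 0.371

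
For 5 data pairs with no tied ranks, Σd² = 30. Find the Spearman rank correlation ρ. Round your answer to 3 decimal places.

ρ = 1 − 6Σd² / [n(n²−1)] = 1 − 6×30 / (5×24)
  = 1 − 180/120 = 1 − 1.5000 ≈ -0.500

-0.500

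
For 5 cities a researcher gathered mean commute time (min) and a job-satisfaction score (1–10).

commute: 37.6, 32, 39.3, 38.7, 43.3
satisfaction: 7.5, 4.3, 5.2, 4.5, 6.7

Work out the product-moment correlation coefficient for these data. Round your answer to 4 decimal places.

n = 5, Σx = 190.9, Σy = 28.2, Σx² = 7354.83, Σy² = 166.92, Σxy = 1088.22
nΣxy − ΣxΣy = 5441.1 − 5383.38 = 57.72
nΣx² − (Σx)² = 36774.15 − 36442.81 = 331.34; nΣy² − (Σy)² = 834.6 − 795.24 = 39.36
r = 57.72 / √(331.34 × 39.36) = 57.72 / 114.1996 ≈ 0.5054

0.5054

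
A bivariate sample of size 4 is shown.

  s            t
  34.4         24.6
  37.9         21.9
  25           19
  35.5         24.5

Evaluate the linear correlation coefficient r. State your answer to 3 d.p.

n = 4, Σs = 132.8, Σt = 90, Σs² = 4505.02, Σt² = 2046.02, Σst = 3021
nΣst − ΣsΣt = 12084 − 11952 = 132
nΣs² − (Σs)² = 18020.08 − 17635.84 = 384.24; nΣt² − (Σt)² = 8184.08 − 8100 = 84.08
r = 132 / √(384.24 × 84.08) = 132 / 179.7412 ≈ 0.734

0.734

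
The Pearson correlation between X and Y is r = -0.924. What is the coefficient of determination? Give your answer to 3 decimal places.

r² = (-0.924)² = 0.854

0.854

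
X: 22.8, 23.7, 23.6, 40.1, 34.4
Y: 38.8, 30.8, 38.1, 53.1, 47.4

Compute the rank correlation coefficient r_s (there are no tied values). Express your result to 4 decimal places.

0.6000

Rank X: 1, 3, 2, 5, 4
Rank Y: 3, 1, 2, 5, 4
d = rank(X) − rank(Y): -2, 2, 0, 0, 0; Σd² = 8
ρ = 1 − 6Σd² / [n(n²−1)] = 1 − 6×8 / (5×24) = 1 − 48/120 ≈ 0.6000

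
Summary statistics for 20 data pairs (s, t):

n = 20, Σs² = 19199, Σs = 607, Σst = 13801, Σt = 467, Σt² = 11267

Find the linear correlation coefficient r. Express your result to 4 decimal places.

-0.7019

r = (nΣst − ΣsΣt) / √[(nΣs² − (Σs)²)(nΣt² − (Σt)²)]
Numerator: 20×13801 − 607×467 = -7449
Denominator: √[(383980 − 368449)(225340 − 218089)] = √[15531 × 7251] = 10612.0347
r = -7449 / 10612.0347 ≈ -0.7019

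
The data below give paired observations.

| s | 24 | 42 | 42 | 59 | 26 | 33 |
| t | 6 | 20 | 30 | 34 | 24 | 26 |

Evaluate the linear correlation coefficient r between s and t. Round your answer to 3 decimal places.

n = 6, Σs = 226, Σt = 140, Σs² = 9350, Σt² = 3744, Σst = 5732
nΣst − ΣsΣt = 34392 − 31640 = 2752
nΣs² − (Σs)² = 56100 − 51076 = 5024; nΣt² − (Σt)² = 22464 − 19600 = 2864
r = 2752 / √(5024 × 2864) = 2752 / 3793.2487 ≈ 0.725

0.725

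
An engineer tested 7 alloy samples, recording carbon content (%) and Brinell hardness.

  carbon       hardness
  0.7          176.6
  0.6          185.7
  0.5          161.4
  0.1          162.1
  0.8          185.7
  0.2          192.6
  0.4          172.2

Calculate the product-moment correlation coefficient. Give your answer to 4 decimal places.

0.2725

n = 7, Σx = 3.3, Σy = 1236.3, Σx² = 1.95, Σy² = 219230.51, Σxy = 587.91
nΣxy − ΣxΣy = 4115.37 − 4079.79 = 35.58
nΣx² − (Σx)² = 13.65 − 10.89 = 2.76; nΣy² − (Σy)² = 1534613.57 − 1528437.69 = 6175.88
r = 35.58 / √(2.76 × 6175.88) = 35.58 / 130.5581 ≈ 0.2725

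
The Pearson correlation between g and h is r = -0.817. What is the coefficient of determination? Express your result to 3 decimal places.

r² = (-0.817)² = 0.667

0.667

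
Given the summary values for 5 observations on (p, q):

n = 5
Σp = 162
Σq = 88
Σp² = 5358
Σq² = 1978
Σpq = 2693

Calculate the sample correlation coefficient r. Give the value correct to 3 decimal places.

-0.731

r = (nΣpq − ΣpΣq) / √[(nΣp² − (Σp)²)(nΣq² − (Σq)²)]
Numerator: 5×2693 − 162×88 = -791
Denominator: √[(26790 − 26244)(9890 − 7744)] = √[546 × 2146] = 1082.4583
r = -791 / 1082.4583 ≈ -0.731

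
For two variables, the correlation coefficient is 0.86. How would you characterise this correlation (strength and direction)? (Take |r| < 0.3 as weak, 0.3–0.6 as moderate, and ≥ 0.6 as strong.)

strong positive

r = 0.86 > 0 so the relationship is positive.
|r| = 0.86, which falls in the strong range.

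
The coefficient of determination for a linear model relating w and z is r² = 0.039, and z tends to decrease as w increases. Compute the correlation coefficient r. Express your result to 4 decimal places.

-0.1975

|r| = √0.039 = 0.1975
The association is negative, so r = −0.1975.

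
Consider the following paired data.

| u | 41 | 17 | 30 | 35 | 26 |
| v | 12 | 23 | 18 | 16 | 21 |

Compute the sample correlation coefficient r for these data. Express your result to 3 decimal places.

-0.978

n = 5, Σu = 149, Σv = 90, Σu² = 4771, Σv² = 1694, Σuv = 2529
nΣuv − ΣuΣv = 12645 − 13410 = -765
nΣu² − (Σu)² = 23855 − 22201 = 1654; nΣv² − (Σv)² = 8470 − 8100 = 370
r = -765 / √(1654 × 370) = -765 / 782.2915 ≈ -0.978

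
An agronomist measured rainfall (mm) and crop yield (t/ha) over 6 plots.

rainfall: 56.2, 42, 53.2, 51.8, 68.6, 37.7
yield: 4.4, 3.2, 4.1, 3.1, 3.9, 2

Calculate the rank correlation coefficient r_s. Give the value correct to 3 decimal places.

0.771

Rank rainfall: 5, 2, 4, 3, 6, 1
Rank yield: 6, 3, 5, 2, 4, 1
d = rank(rainfall) − rank(yield): -1, -1, -1, 1, 2, 0; Σd² = 8
ρ = 1 − 6Σd² / [n(n²−1)] = 1 − 6×8 / (6×35) = 1 − 48/210 ≈ 0.771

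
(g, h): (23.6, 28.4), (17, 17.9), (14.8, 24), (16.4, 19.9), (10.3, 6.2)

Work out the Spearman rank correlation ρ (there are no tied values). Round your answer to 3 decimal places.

Rank g: 5, 4, 2, 3, 1
Rank h: 5, 2, 4, 3, 1
d = rank(g) − rank(h): 0, 2, -2, 0, 0; Σd² = 8
ρ = 1 − 6Σd² / [n(n²−1)] = 1 − 6×8 / (5×24) = 1 − 48/120 ≈ 0.600

0.600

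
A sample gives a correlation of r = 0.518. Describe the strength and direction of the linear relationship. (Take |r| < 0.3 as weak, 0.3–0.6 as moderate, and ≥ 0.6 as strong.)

r = 0.518 > 0 so the relationship is positive.
|r| = 0.518, which falls in the moderate range.

moderate positive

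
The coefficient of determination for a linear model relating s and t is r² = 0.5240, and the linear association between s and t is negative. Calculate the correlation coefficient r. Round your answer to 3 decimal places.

-0.724

|r| = √0.5240 = 0.724
The association is negative, so r = −0.724.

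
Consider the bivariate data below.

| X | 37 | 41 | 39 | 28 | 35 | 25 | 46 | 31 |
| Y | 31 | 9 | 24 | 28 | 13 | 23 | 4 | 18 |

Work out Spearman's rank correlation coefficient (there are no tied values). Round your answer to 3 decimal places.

-0.500

Rank X: 5, 7, 6, 2, 4, 1, 8, 3
Rank Y: 8, 2, 6, 7, 3, 5, 1, 4
d = rank(X) − rank(Y): -3, 5, 0, -5, 1, -4, 7, -1; Σd² = 126
ρ = 1 − 6Σd² / [n(n²−1)] = 1 − 6×126 / (8×63) = 1 − 756/504 ≈ -0.500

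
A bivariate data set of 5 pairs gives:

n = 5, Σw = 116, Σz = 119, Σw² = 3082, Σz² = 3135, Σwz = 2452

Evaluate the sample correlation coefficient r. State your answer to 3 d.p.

r = (nΣwz − ΣwΣz) / √[(nΣw² − (Σw)²)(nΣz² − (Σz)²)]
Numerator: 5×2452 − 116×119 = -1544
Denominator: √[(15410 − 13456)(15675 − 14161)] = √[1954 × 1514] = 1719.9872
r = -1544 / 1719.9872 ≈ -0.898

-0.898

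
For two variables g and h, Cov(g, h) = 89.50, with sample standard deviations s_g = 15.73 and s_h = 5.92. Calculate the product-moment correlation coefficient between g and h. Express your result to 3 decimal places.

r = Cov(g,h) / (s_g · s_h) = 89.50 / (15.73 × 5.92)
  = 89.50 / 93.1216 ≈ 0.961

0.961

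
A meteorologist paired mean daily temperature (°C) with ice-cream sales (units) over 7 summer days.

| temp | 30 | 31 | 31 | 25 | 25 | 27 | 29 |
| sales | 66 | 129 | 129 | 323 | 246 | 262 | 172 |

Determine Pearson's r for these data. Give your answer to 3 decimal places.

-0.890

n = 7, Σx = 198, Σy = 1327, Σx² = 5642, Σy² = 300711, Σxy = 36265
nΣxy − ΣxΣy = 253855 − 262746 = -8891
nΣx² − (Σx)² = 39494 − 39204 = 290; nΣy² − (Σy)² = 2104977 − 1760929 = 344048
r = -8891 / √(290 × 344048) = -8891 / 9988.6896 ≈ -0.890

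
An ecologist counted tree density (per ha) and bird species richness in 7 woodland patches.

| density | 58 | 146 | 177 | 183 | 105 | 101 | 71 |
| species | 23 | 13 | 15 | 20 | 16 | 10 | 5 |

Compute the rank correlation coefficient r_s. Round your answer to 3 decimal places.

Rank density: 1, 5, 6, 7, 4, 3, 2
Rank species: 7, 3, 4, 6, 5, 2, 1
d = rank(density) − rank(species): -6, 2, 2, 1, -1, 1, 1; Σd² = 48
ρ = 1 − 6Σd² / [n(n²−1)] = 1 − 6×48 / (7×48) = 1 − 288/336 ≈ 0.143

0.143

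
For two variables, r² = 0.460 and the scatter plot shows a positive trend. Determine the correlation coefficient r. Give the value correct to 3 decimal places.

0.678

|r| = √0.460 = 0.678
The association is positive, so r = 0.678.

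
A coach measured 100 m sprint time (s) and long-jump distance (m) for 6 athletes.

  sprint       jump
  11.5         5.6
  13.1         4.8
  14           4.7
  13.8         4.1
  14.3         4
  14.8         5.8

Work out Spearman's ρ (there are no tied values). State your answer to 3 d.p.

Rank sprint: 1, 2, 4, 3, 5, 6
Rank jump: 5, 4, 3, 2, 1, 6
d = rank(sprint) − rank(jump): -4, -2, 1, 1, 4, 0; Σd² = 38
ρ = 1 − 6Σd² / [n(n²−1)] = 1 − 6×38 / (6×35) = 1 − 228/210 ≈ -0.086

-0.086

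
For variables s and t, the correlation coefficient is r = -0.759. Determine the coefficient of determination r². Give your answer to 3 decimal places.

r² = (-0.759)² = 0.576

0.576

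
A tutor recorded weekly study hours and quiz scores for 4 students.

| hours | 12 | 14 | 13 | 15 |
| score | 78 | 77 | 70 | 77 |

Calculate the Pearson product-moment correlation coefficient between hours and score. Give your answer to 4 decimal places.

n = 4, Σx = 54, Σy = 302, Σx² = 734, Σy² = 22842, Σxy = 4079
nΣxy − ΣxΣy = 16316 − 16308 = 8
nΣx² − (Σx)² = 2936 − 2916 = 20; nΣy² − (Σy)² = 91368 − 91204 = 164
r = 8 / √(20 × 164) = 8 / 57.2713 ≈ 0.1397

0.1397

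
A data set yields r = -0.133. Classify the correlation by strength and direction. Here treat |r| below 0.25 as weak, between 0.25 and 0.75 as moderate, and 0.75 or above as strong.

weak negative

r = -0.133 < 0 so the relationship is negative.
|r| = 0.133, which falls in the weak range.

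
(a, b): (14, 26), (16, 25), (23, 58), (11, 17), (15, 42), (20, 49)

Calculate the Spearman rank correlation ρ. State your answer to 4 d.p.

Rank a: 2, 4, 6, 1, 3, 5
Rank b: 3, 2, 6, 1, 4, 5
d = rank(a) − rank(b): -1, 2, 0, 0, -1, 0; Σd² = 6
ρ = 1 − 6Σd² / [n(n²−1)] = 1 − 6×6 / (6×35) = 1 − 36/210 ≈ 0.8286

0.8286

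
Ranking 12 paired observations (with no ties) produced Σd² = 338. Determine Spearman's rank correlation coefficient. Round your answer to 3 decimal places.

ρ = 1 − 6Σd² / [n(n²−1)] = 1 − 6×338 / (12×143)
  = 1 − 2028/1716 = 1 − 1.1818 ≈ -0.182

-0.182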